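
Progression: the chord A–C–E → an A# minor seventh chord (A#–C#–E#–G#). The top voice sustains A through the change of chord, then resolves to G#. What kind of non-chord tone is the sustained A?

A is a suspension.

The harmony at that moment is A# minor seventh chord (A#, C#, E#, G#); A is not a chord tone.
It is held over (the same pitch as the preceding A) and left by step down to G#.
Held over from the previous chord and resolving down by step — a suspension.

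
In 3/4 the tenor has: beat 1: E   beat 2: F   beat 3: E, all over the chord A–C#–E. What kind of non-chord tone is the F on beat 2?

The harmony at that moment is A major triad (A, C#, E); F is not a chord tone.
It is approached by step up from E and left by step down to E.
Step away and step back to the same note — a neighbor tone (upper neighbor).

Upper neighbor tone.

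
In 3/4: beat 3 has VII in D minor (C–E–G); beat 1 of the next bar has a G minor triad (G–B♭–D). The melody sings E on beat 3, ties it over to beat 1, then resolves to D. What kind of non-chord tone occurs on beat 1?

The harmony at that moment is G minor triad (G, B♭, D); E is not a chord tone.
It is held over (the same pitch as the preceding E) and left by step down to D.
Held over from the previous chord and resolving down by step — a suspension.

Suspension.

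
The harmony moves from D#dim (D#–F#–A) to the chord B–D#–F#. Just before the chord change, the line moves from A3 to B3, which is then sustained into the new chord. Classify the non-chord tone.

The harmony at that moment is D# diminished triad (D#, F#, A); B3 is not a chord tone.
It is approached by step up from A3 and then sustained as the same pitch into the next harmony.
Arriving early and becoming a chord tone when the harmony changes — an anticipation.

B3 is an anticipation.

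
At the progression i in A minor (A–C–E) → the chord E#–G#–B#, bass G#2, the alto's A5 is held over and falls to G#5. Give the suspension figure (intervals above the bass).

At the second chord the bass is G#2. The suspended A5 lies a ninth above the bass; after resolving down by step to G#5, the interval above the bass becomes an octave.
Suspension figures are named by those two intervals: 9–8.

9–8 suspension.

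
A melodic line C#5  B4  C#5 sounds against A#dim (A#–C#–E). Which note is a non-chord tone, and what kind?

B4 is a neighbor tone.

The harmony at that moment is A# diminished triad (A#, C#, E); B4 is not a chord tone.
It is approached by step down from C#5 and left by step up to C#5.
Step away and step back to the same note — a neighbor tone (lower neighbor).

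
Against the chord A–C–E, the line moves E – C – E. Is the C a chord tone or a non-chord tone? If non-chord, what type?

Chord tone (the third of A minor triad).

A minor triad contains A, C, E; C is the third, so it is a chord tone.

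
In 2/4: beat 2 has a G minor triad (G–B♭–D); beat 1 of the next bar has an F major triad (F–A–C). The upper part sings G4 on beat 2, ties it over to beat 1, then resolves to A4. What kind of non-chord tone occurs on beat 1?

The harmony at that moment is F major triad (F, A, C); G4 is not a chord tone.
It is held over (the same pitch as the preceding G4) and left by step up to A4.
Held over from the previous chord and resolving up by step — a retardation.

Retardation.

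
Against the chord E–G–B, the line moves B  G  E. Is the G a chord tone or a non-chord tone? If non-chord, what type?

Chord tone (the third of E minor triad).

E minor triad contains E, G, B; G is the third, so it is a chord tone.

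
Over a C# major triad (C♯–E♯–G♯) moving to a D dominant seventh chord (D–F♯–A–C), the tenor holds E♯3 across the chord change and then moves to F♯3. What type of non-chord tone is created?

E♯3 is a retardation.

The harmony at that moment is D dominant seventh chord (D, F♯, A, C); E♯3 is not a chord tone.
It is held over (the same pitch as the preceding E♯3) and left by step up to F♯3.
Held over from the previous chord and resolving up by step — a retardation.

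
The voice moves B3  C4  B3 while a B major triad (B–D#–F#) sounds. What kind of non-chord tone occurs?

The harmony at that moment is B major triad (B, D#, F#); C4 is not a chord tone.
It is approached by step up from B3 and left by step down to B3.
Step away and step back to the same note — a neighbor tone (upper neighbor).

C4 is a neighbor tone.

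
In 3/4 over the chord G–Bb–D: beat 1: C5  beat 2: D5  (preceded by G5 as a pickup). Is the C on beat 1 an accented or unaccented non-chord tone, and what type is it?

Accented appoggiatura.

The harmony at that moment is G minor triad (G, Bb, D); C5 is not a chord tone.
It is approached by leap down from G5 and left by step up to D5.
Leap in, step out — an appoggiatura.
It falls on the downbeat, so it is accented.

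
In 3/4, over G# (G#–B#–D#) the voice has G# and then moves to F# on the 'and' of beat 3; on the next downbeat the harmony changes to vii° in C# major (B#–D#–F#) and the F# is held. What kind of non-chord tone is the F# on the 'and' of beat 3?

The harmony at that moment is G# major triad (G#, B#, D#); F# is not a chord tone.
It is approached by step down from G# and then sustained as the same pitch into the next harmony.
Arriving early and becoming a chord tone when the harmony changes — an anticipation.

Anticipation.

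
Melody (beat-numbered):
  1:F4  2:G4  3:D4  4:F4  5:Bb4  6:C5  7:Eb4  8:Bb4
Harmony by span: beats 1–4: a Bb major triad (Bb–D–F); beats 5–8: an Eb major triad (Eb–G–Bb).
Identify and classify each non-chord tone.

The harmony at that moment is Bb major triad (Bb, D, F); G4 is not a chord tone.
It is approached by step up from F4 and left by leap down to D4.
Step in, leap out — an escape tone.
The harmony at that moment is Eb major triad (Eb, G, Bb); C5 is not a chord tone.
It is approached by step up from Bb4 and left by leap down to Eb4.
Step in, leap out — an escape tone.

G4 (beat 2) — escape tone; C5 (beat 6) — escape tone.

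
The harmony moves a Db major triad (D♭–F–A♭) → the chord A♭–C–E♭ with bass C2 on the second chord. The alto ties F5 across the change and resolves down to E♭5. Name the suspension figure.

4–3 suspension.

At the second chord the bass is C2. The suspended F5 lies a fourth above the bass; after resolving down by step to E♭5, the interval above the bass becomes a third.
Suspension figures are named by those two intervals: 4–3.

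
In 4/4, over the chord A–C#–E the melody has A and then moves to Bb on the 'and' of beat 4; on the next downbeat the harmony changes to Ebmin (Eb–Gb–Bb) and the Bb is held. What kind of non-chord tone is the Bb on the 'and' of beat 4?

Anticipation.

The harmony at that moment is A major triad (A, C#, E); Bb is not a chord tone.
It is approached by step up from A and then sustained as the same pitch into the next harmony.
Arriving early and becoming a chord tone when the harmony changes — an anticipation.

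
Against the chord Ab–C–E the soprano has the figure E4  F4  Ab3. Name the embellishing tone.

F4 is an escape tone.

The harmony at that moment is Ab augmented triad (Ab, C, E); F4 is not a chord tone.
It is approached by step up from E4 and left by leap down to Ab3.
Step in, leap out — an escape tone.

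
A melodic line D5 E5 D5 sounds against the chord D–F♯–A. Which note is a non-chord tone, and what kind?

E5 is a neighbor tone.

The harmony at that moment is D major triad (D, F♯, A); E5 is not a chord tone.
It is approached by step up from D5 and left by step down to D5.
Step away and step back to the same note — a neighbor tone (upper neighbor).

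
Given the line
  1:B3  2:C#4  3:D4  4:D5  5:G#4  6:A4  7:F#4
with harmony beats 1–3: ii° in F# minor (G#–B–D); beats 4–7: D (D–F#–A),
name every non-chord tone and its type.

C#4 (beat 2) — passing tone; G#4 (beat 5) — appoggiatura.

The harmony at that moment is G# diminished triad (G#, B, D); C#4 is not a chord tone.
It is approached by step up from B3 and left by step up to D4.
Step in, step out in the same direction — a passing tone.
The harmony at that moment is D major triad (D, F#, A); G#4 is not a chord tone.
It is approached by leap down from D5 and left by step up to A4.
Leap in, step out — an appoggiatura.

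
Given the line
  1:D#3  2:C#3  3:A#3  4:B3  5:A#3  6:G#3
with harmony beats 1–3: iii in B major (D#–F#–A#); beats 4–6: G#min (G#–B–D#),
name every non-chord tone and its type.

C#3 (beat 2) — escape tone; A#3 (beat 5) — passing tone.

The harmony at that moment is D# minor triad (D#, F#, A#); C#3 is not a chord tone.
It is approached by step down from D#3 and left by leap up to A#3.
Step in, leap out — an escape tone.
The harmony at that moment is G# minor triad (G#, B, D#); A#3 is not a chord tone.
It is approached by step down from B3 and left by step down to G#3.
Step in, step out in the same direction — a passing tone.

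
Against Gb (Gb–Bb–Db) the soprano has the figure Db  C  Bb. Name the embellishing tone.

C is a passing tone.

The harmony at that moment is Gb major triad (Gb, Bb, Db); C is not a chord tone.
It is approached by step down from Db and left by step down to Bb.
Step in, step out in the same direction — a passing tone.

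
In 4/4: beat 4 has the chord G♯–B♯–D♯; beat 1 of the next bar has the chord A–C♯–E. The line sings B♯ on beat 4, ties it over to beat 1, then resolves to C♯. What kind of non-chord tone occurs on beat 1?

The harmony at that moment is A major triad (A, C♯, E); B♯ is not a chord tone.
It is held over (the same pitch as the preceding B♯) and left by step up to C♯.
Held over from the previous chord and resolving up by step — a retardation.

Retardation.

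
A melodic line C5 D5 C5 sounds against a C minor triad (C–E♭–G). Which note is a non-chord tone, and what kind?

The harmony at that moment is C minor triad (C, E♭, G); D5 is not a chord tone.
It is approached by step up from C5 and left by step down to C5.
Step away and step back to the same note — a neighbor tone (upper neighbor).

D5 is a neighbor tone.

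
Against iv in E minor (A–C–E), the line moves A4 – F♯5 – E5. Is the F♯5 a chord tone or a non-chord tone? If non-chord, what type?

Non-chord tone — an appoggiatura.

The harmony at that moment is A minor triad (A, C, E); F♯5 is not a chord tone.
It is approached by leap up from A4 and left by step down to E5.
Leap in, step out — an appoggiatura.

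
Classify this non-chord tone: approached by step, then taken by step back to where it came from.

Neighbor tone.

Approach: by step. Departure: by step in the opposite direction, back to the starting pitch.
Stepwise on both sides but reversing to return to the same chord tone — a neighbor tone. (Had it continued onward in the same direction it would be a passing tone instead.)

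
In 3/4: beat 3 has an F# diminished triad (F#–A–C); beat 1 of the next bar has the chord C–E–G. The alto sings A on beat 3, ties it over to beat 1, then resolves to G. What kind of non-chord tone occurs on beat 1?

The harmony at that moment is C major triad (C, E, G); A is not a chord tone.
It is held over (the same pitch as the preceding A) and left by step down to G.
Held over from the previous chord and resolving down by step — a suspension.

Suspension.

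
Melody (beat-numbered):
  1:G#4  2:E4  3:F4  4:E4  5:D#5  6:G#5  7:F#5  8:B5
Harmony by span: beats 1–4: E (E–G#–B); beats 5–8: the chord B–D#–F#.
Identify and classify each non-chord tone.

F4 (beat 3) — neighbor tone; G#5 (beat 6) — appoggiatura.

The harmony at that moment is E major triad (E, G#, B); F4 is not a chord tone.
It is approached by step up from E4 and left by step down to E4.
Step away and step back to the same note — a neighbor tone (upper neighbor).
The harmony at that moment is B major triad (B, D#, F#); G#5 is not a chord tone.
It is approached by leap up from D#5 and left by step down to F#5.
Leap in, step out — an appoggiatura.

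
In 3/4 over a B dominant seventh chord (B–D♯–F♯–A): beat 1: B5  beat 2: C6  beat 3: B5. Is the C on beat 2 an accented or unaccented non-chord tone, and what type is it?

Unaccented neighbor tone.

The harmony at that moment is B dominant seventh chord (B, D♯, F♯, A); C6 is not a chord tone.
It is approached by step up from B5 and left by step down to B5.
Step away and step back to the same note — a neighbor tone (upper neighbor).
It falls on a weak beat, so it is unaccented.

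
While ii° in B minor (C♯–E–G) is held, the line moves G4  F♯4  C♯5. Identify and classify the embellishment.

F♯4 is an escape tone.

The harmony at that moment is C♯ diminished triad (C♯, E, G); F♯4 is not a chord tone.
It is approached by step down from G4 and left by leap up to C♯5.
Step in, leap out — an escape tone.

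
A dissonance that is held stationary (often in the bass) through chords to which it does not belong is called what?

Approach: none. Departure: none — a single pitch is sustained while the chords change around it, passing through harmonies that do not contain it.
No melodic motion at all; the dissonance is created entirely by the moving harmonies against the stationary note — a pedal tone (pedal point).

Pedal tone.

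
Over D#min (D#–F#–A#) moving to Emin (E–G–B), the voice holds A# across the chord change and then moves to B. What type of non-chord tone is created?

A# is a retardation.

The harmony at that moment is E minor triad (E, G, B); A# is not a chord tone.
It is held over (the same pitch as the preceding A#) and left by step up to B.
Held over from the previous chord and resolving up by step — a retardation.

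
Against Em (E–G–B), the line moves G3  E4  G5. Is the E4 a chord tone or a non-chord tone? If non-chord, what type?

E minor triad contains E, G, B; E is the root, so it is a chord tone.

Chord tone (the root of E minor triad).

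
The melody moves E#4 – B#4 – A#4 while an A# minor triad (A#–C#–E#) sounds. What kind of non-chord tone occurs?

B#4 is an appoggiatura.

The harmony at that moment is A# minor triad (A#, C#, E#); B#4 is not a chord tone.
It is approached by leap up from E#4 and left by step down to A#4.
Leap in, step out — an appoggiatura.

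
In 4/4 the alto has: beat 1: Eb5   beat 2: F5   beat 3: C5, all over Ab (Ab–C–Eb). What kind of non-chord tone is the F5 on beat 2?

Escape tone.

The harmony at that moment is Ab major triad (Ab, C, Eb); F5 is not a chord tone.
It is approached by step up from Eb5 and left by leap down to C5.
Step in, leap out, on a weak beat — an escape tone.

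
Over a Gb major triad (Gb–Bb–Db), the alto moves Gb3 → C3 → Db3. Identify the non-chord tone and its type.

The harmony at that moment is Gb major triad (Gb, Bb, Db); C3 is not a chord tone.
It is approached by leap down from Gb3 and left by step up to Db3.
Leap in, step out — an appoggiatura.

C3 is an appoggiatura.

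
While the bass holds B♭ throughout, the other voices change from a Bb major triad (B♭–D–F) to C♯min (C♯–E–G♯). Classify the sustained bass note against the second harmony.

Pedal tone (pedal point).

The harmony at that moment is C♯ minor triad (C♯, E, G♯); B♭ is not a chord tone.
It is held over (the same pitch as the preceding B♭) and then sustained as the same pitch into the next harmony.
Sustained through a change of harmony — a pedal tone.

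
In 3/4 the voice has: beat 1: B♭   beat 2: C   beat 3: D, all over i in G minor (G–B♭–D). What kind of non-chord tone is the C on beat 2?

The harmony at that moment is G minor triad (G, B♭, D); C is not a chord tone.
It is approached by step up from B♭ and left by step up to D.
Step in, step out in the same direction — a passing tone.

Passing tone.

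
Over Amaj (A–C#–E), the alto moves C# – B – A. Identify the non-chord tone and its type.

B is a passing tone.

The harmony at that moment is A major triad (A, C#, E); B is not a chord tone.
It is approached by step down from C# and left by step down to A.
Step in, step out in the same direction — a passing tone.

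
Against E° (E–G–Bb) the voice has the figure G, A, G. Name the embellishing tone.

A is a neighbor tone.

The harmony at that moment is E diminished triad (E, G, Bb); A is not a chord tone.
It is approached by step up from G and left by step down to G.
Step away and step back to the same note — a neighbor tone (upper neighbor).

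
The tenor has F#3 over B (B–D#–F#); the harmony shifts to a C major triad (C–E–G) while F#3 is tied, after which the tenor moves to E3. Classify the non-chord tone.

The harmony at that moment is C major triad (C, E, G); F#3 is not a chord tone.
It is held over (the same pitch as the preceding F#3) and left by step down to E3.
Held over from the previous chord and resolving down by step — a suspension.

F#3 is a suspension.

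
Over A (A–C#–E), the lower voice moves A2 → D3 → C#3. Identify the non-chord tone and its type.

D3 is an appoggiatura.

The harmony at that moment is A major triad (A, C#, E); D3 is not a chord tone.
It is approached by leap up from A2 and left by step down to C#3.
Leap in, step out — an appoggiatura.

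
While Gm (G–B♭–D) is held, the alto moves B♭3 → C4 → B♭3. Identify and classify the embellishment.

C4 is a neighbor tone.

The harmony at that moment is G minor triad (G, B♭, D); C4 is not a chord tone.
It is approached by step up from B♭3 and left by step down to B♭3.
Step away and step back to the same note — a neighbor tone (upper neighbor).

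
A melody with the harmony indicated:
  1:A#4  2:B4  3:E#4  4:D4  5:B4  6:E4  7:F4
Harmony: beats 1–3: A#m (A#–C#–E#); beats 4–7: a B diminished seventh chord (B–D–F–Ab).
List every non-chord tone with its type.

The harmony at that moment is A# minor triad (A#, C#, E#); B4 is not a chord tone.
It is approached by step up from A#4 and left by leap down to E#4.
Step in, leap out — an escape tone.
The harmony at that moment is B diminished seventh chord (B, D, F, Ab); E4 is not a chord tone.
It is approached by leap down from B4 and left by step up to F4.
Leap in, step out — an appoggiatura.

B4 (beat 2) — escape tone; E4 (beat 6) — appoggiatura.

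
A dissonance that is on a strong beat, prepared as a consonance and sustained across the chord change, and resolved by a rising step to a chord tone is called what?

Approach: by preparation — the pitch is first a chord tone, then held (tied or repeated) while the harmony changes under it. Departure: up by step. Metric position: strong.
A prepared dissonance that resolves upward by step — a retardation. (The same figure resolving downward would be a suspension.)

Retardation.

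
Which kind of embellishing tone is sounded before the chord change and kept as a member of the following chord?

Anticipation.

Approach: ahead of the chord change (typically by step), so it is dissonant against the current harmony. Departure: none — the same pitch is restated or held and is a chord tone of the new harmony.
Dissonant first, consonant once the harmony catches up: the note simply arrives early — an anticipation. (The reverse timing, consonant first and dissonant after the change, would be a suspension or retardation.)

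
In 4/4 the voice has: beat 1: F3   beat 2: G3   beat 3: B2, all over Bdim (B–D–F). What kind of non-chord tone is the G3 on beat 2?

The harmony at that moment is B diminished triad (B, D, F); G3 is not a chord tone.
It is approached by step up from F3 and left by leap down to B2.
Step in, leap out, on a weak beat — an escape tone.

Escape tone.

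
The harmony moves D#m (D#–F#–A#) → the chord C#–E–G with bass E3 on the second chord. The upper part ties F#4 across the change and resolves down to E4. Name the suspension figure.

9–8 suspension.

At the second chord the bass is E3. The suspended F#4 lies a ninth above the bass; after resolving down by step to E4, the interval above the bass becomes an octave.
Suspension figures are named by those two intervals: 9–8.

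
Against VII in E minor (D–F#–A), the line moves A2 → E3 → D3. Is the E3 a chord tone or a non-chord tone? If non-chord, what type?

Non-chord tone — an appoggiatura.

The harmony at that moment is D major triad (D, F#, A); E3 is not a chord tone.
It is approached by leap up from A2 and left by step down to D3.
Leap in, step out — an appoggiatura.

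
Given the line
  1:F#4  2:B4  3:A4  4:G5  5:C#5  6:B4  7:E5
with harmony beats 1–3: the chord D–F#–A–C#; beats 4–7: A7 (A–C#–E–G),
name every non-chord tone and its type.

The harmony at that moment is D major seventh chord (D, F#, A, C#); B4 is not a chord tone.
It is approached by leap up from F#4 and left by step down to A4.
Leap in, step out — an appoggiatura.
The harmony at that moment is A dominant seventh chord (A, C#, E, G); B4 is not a chord tone.
It is approached by step down from C#5 and left by leap up to E5.
Step in, leap out — an escape tone.

B4 (beat 2) — appoggiatura; B4 (beat 6) — escape tone.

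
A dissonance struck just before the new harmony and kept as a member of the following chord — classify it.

Approach: ahead of the chord change (typically by step), so it is dissonant against the current harmony. Departure: none — the same pitch is restated or held and is a chord tone of the new harmony.
Dissonant first, consonant once the harmony catches up: the note simply arrives early — an anticipation. (The reverse timing, consonant first and dissonant after the change, would be a suspension or retardation.)

Anticipation.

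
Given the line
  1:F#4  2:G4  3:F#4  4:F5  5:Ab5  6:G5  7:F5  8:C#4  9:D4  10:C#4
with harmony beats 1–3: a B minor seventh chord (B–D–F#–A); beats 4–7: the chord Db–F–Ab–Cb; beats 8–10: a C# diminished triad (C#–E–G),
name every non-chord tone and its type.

G4 (beat 2) — neighbor tone; G5 (beat 6) — passing tone; D4 (beat 9) — neighbor tone.

The harmony at that moment is B minor seventh chord (B, D, F#, A); G4 is not a chord tone.
It is approached by step up from F#4 and left by step down to F#4.
Step away and step back to the same note — a neighbor tone (upper neighbor).
The harmony at that moment is Db dominant seventh chord (Db, F, Ab, Cb); G5 is not a chord tone.
It is approached by step down from Ab5 and left by step down to F5.
Step in, step out in the same direction — a passing tone.
The harmony at that moment is C# diminished triad (C#, E, G); D4 is not a chord tone.
It is approached by step up from C#4 and left by step down to C#4.
Step away and step back to the same note — a neighbor tone (upper neighbor).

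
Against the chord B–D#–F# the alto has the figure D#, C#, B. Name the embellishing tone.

The harmony at that moment is B major triad (B, D#, F#); C# is not a chord tone.
It is approached by step down from D# and left by step down to B.
Step in, step out in the same direction — a passing tone.

C# is a passing tone.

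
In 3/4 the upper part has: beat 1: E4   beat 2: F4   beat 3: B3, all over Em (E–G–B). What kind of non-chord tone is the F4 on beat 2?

The harmony at that moment is E minor triad (E, G, B); F4 is not a chord tone.
It is approached by step up from E4 and left by leap down to B3.
Step in, leap out, on a weak beat — an escape tone.

Escape tone.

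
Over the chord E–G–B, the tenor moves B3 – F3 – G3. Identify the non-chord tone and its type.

F3 is an appoggiatura.

The harmony at that moment is E minor triad (E, G, B); F3 is not a chord tone.
It is approached by leap down from B3 and left by step up to G3.
Leap in, step out — an appoggiatura.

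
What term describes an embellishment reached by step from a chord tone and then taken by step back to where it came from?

Approach: by step. Departure: by step in the opposite direction, back to the starting pitch.
Stepwise on both sides but reversing to return to the same chord tone — a neighbor tone. (Had it continued onward in the same direction it would be a passing tone instead.)

Neighbor tone.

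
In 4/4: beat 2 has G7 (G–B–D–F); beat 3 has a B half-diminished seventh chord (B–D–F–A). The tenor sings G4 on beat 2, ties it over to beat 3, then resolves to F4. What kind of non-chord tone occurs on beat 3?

Suspension.

The harmony at that moment is B half-diminished seventh chord (B, D, F, A); G4 is not a chord tone.
It is held over (the same pitch as the preceding G4) and left by step down to F4.
Held over from the previous chord and resolving down by step — a suspension.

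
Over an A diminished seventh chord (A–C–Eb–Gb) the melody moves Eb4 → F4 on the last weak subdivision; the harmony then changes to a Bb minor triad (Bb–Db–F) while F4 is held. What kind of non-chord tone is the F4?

The harmony at that moment is A diminished seventh chord (A, C, Eb, Gb); F4 is not a chord tone.
It is approached by step up from Eb4 and then sustained as the same pitch into the next harmony.
Arriving early and becoming a chord tone when the harmony changes — an anticipation.

F4 is an anticipation.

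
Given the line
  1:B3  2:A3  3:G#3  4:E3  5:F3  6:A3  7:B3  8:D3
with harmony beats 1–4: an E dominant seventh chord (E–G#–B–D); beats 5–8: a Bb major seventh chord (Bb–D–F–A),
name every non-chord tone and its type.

A3 (beat 2) — passing tone; B3 (beat 7) — escape tone.

The harmony at that moment is E dominant seventh chord (E, G#, B, D); A3 is not a chord tone.
It is approached by step down from B3 and left by step down to G#3.
Step in, step out in the same direction — a passing tone.
The harmony at that moment is Bb major seventh chord (Bb, D, F, A); B3 is not a chord tone.
It is approached by step up from A3 and left by leap down to D3.
Step in, leap out — an escape tone.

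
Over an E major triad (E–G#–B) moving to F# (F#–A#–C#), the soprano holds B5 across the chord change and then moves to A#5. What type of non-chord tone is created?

The harmony at that moment is F# major triad (F#, A#, C#); B5 is not a chord tone.
It is held over (the same pitch as the preceding B5) and left by step down to A#5.
Held over from the previous chord and resolving down by step — a suspension.

B5 is a suspension.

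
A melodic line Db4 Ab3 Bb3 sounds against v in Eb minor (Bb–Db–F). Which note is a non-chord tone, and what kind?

Ab3 is an appoggiatura.

The harmony at that moment is Bb minor triad (Bb, Db, F); Ab3 is not a chord tone.
It is approached by leap down from Db4 and left by step up to Bb3.
Leap in, step out — an appoggiatura.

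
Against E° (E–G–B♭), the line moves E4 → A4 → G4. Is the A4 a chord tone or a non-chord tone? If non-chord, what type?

The harmony at that moment is E diminished triad (E, G, B♭); A4 is not a chord tone.
It is approached by leap up from E4 and left by step down to G4.
Leap in, step out — an appoggiatura.

Non-chord tone — an appoggiatura.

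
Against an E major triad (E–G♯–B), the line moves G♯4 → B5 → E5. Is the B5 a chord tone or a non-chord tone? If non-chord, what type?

E major triad contains E, G♯, B; B is the fifth, so it is a chord tone.

Chord tone (the fifth of E major triad).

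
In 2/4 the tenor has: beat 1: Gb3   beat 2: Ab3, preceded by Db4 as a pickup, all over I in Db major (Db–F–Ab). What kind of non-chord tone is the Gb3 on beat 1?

Appoggiatura.

The harmony at that moment is Db major triad (Db, F, Ab); Gb3 is not a chord tone.
It is approached by leap down from Db4 and left by step up to Ab3.
Leap in, step out, metrically accented — an appoggiatura.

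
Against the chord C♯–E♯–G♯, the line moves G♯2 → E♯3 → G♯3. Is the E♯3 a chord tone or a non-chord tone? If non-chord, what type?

C# major triad contains C♯, E♯, G♯; E♯ is the third, so it is a chord tone.

Chord tone (the third of C# major triad).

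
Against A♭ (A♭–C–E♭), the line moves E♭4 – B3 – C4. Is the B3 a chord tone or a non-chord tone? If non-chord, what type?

Non-chord tone — an appoggiatura.

The harmony at that moment is A♭ major triad (A♭, C, E♭); B3 is not a chord tone.
It is approached by leap down from E♭4 and left by step up to C4.
Leap in, step out — an appoggiatura.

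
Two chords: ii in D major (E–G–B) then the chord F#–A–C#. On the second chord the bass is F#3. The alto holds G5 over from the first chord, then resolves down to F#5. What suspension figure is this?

9–8 suspension.

At the second chord the bass is F#3. The suspended G5 lies a ninth above the bass; after resolving down by step to F#5, the interval above the bass becomes an octave.
Suspension figures are named by those two intervals: 9–8.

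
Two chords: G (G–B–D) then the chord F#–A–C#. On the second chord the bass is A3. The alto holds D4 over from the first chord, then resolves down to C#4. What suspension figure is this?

At the second chord the bass is A3. The suspended D4 lies a fourth above the bass; after resolving down by step to C#4, the interval above the bass becomes a third.
Suspension figures are named by those two intervals: 4–3.

4–3 suspension.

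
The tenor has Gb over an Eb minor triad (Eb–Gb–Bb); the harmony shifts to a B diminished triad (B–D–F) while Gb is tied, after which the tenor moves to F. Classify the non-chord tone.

Gb is a suspension.

The harmony at that moment is B diminished triad (B, D, F); Gb is not a chord tone.
It is held over (the same pitch as the preceding Gb) and left by step down to F.
Held over from the previous chord and resolving down by step — a suspension.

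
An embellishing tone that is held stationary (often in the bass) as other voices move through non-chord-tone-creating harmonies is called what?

Approach: none. Departure: none — a single pitch is sustained while the chords change around it, passing through harmonies that do not contain it.
No melodic motion at all; the dissonance is created entirely by the moving harmonies against the stationary note — a pedal tone (pedal point).

Pedal tone.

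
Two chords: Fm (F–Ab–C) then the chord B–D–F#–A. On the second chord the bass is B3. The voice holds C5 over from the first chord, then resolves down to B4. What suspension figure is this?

9–8 suspension.

At the second chord the bass is B3. The suspended C5 lies a ninth above the bass; after resolving down by step to B4, the interval above the bass becomes an octave.
Suspension figures are named by those two intervals: 9–8.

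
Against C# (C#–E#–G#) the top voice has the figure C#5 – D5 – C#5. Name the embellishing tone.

D5 is a neighbor tone.

The harmony at that moment is C# major triad (C#, E#, G#); D5 is not a chord tone.
It is approached by step up from C#5 and left by step down to C#5.
Step away and step back to the same note — a neighbor tone (upper neighbor).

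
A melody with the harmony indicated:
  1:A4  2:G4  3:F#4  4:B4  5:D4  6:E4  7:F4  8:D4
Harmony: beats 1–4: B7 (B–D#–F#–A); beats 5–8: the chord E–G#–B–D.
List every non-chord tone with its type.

The harmony at that moment is B dominant seventh chord (B, D#, F#, A); G4 is not a chord tone.
It is approached by step down from A4 and left by step down to F#4.
Step in, step out in the same direction — a passing tone.
The harmony at that moment is E dominant seventh chord (E, G#, B, D); F4 is not a chord tone.
It is approached by step up from E4 and left by leap down to D4.
Step in, leap out — an escape tone.

G4 (beat 2) — passing tone; F4 (beat 7) — escape tone.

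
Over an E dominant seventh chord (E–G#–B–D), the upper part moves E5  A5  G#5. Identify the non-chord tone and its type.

A5 is an appoggiatura.

The harmony at that moment is E dominant seventh chord (E, G#, B, D); A5 is not a chord tone.
It is approached by leap up from E5 and left by step down to G#5.
Leap in, step out — an appoggiatura.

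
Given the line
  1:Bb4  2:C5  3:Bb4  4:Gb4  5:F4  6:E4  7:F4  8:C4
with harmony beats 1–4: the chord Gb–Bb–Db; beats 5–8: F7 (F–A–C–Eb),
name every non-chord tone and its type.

The harmony at that moment is Gb major triad (Gb, Bb, Db); C5 is not a chord tone.
It is approached by step up from Bb4 and left by step down to Bb4.
Step away and step back to the same note — a neighbor tone (upper neighbor).
The harmony at that moment is F dominant seventh chord (F, A, C, Eb); E4 is not a chord tone.
It is approached by step down from F4 and left by step up to F4.
Step away and step back to the same note — a neighbor tone (lower neighbor).

C5 (beat 2) — neighbor tone; E4 (beat 6) — neighbor tone.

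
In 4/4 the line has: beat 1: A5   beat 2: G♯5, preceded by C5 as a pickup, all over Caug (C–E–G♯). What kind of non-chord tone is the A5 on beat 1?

Appoggiatura.

The harmony at that moment is C augmented triad (C, E, G♯); A5 is not a chord tone.
It is approached by leap up from C5 and left by step down to G♯5.
Leap in, step out, metrically accented — an appoggiatura.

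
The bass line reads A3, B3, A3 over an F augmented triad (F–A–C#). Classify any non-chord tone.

B3 is a neighbor tone.

The harmony at that moment is F augmented triad (F, A, C#); B3 is not a chord tone.
It is approached by step up from A3 and left by step down to A3.
Step away and step back to the same note — a neighbor tone (upper neighbor).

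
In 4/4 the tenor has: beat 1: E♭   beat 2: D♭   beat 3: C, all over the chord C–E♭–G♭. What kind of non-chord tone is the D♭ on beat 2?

Passing tone.

The harmony at that moment is C diminished triad (C, E♭, G♭); D♭ is not a chord tone.
It is approached by step down from E♭ and left by step down to C.
Step in, step out in the same direction — a passing tone.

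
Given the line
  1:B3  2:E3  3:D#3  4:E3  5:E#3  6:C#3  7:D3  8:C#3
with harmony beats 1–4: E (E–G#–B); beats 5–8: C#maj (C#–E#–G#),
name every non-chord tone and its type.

The harmony at that moment is E major triad (E, G#, B); D#3 is not a chord tone.
It is approached by step down from E3 and left by step up to E3.
Step away and step back to the same note — a neighbor tone (lower neighbor).
The harmony at that moment is C# major triad (C#, E#, G#); D3 is not a chord tone.
It is approached by step up from C#3 and left by step down to C#3.
Step away and step back to the same note — a neighbor tone (upper neighbor).

D#3 (beat 3) — neighbor tone; D3 (beat 7) — neighbor tone.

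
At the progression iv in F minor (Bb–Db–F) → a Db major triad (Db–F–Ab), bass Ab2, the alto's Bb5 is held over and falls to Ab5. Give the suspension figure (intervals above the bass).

9–8 suspension.

At the second chord the bass is Ab2. The suspended Bb5 lies a ninth above the bass; after resolving down by step to Ab5, the interval above the bass becomes an octave.
Suspension figures are named by those two intervals: 9–8.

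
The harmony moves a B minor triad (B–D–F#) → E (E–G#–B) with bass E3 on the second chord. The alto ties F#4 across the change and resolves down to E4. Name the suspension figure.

At the second chord the bass is E3. The suspended F#4 lies a ninth above the bass; after resolving down by step to E4, the interval above the bass becomes an octave.
Suspension figures are named by those two intervals: 9–8.

9–8 suspension.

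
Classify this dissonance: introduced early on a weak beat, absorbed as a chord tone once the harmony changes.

Approach: ahead of the chord change (typically by step), so it is dissonant against the current harmony. Departure: none — the same pitch is restated or held and is a chord tone of the new harmony.
Dissonant first, consonant once the harmony catches up: the note simply arrives early — an anticipation. (The reverse timing, consonant first and dissonant after the change, would be a suspension or retardation.)

Anticipation.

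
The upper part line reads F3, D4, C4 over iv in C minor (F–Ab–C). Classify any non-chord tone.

D4 is an appoggiatura.

The harmony at that moment is F minor triad (F, Ab, C); D4 is not a chord tone.
It is approached by leap up from F3 and left by step down to C4.
Leap in, step out — an appoggiatura.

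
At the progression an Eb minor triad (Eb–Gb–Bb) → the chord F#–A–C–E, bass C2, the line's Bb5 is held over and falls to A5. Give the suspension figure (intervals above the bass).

7–6 suspension.

At the second chord the bass is C2. The suspended Bb5 lies a seventh above the bass; after resolving down by step to A5, the interval above the bass becomes a sixth.
Suspension figures are named by those two intervals: 7–6.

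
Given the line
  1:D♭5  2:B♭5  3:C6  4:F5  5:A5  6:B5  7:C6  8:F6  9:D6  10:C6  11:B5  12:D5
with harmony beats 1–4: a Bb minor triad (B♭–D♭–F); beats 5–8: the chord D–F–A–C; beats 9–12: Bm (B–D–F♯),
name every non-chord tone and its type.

The harmony at that moment is B♭ minor triad (B♭, D♭, F); C6 is not a chord tone.
It is approached by step up from B♭5 and left by leap down to F5.
Step in, leap out — an escape tone.
The harmony at that moment is D minor seventh chord (D, F, A, C); B5 is not a chord tone.
It is approached by step up from A5 and left by step up to C6.
Step in, step out in the same direction — a passing tone.
The harmony at that moment is B minor triad (B, D, F♯); C6 is not a chord tone.
It is approached by step down from D6 and left by step down to B5.
Step in, step out in the same direction — a passing tone.

C6 (beat 3) — escape tone; B5 (beat 6) — passing tone; C6 (beat 10) — passing tone.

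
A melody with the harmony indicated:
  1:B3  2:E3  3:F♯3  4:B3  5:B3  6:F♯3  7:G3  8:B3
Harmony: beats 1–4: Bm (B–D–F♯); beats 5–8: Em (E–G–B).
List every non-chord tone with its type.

E3 (beat 2) — appoggiatura; F♯3 (beat 6) — appoggiatura.

The harmony at that moment is B minor triad (B, D, F♯); E3 is not a chord tone.
It is approached by leap down from B3 and left by step up to F♯3.
Leap in, step out — an appoggiatura.
The harmony at that moment is E minor triad (E, G, B); F♯3 is not a chord tone.
It is approached by leap down from B3 and left by step up to G3.
Leap in, step out — an appoggiatura.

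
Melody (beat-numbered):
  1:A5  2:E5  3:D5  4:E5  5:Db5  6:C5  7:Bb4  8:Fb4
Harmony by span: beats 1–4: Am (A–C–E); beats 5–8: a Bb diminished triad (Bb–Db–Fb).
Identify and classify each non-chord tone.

D5 (beat 3) — neighbor tone; C5 (beat 6) — passing tone.

The harmony at that moment is A minor triad (A, C, E); D5 is not a chord tone.
It is approached by step down from E5 and left by step up to E5.
Step away and step back to the same note — a neighbor tone (lower neighbor).
The harmony at that moment is Bb diminished triad (Bb, Db, Fb); C5 is not a chord tone.
It is approached by step down from Db5 and left by step down to Bb4.
Step in, step out in the same direction — a passing tone.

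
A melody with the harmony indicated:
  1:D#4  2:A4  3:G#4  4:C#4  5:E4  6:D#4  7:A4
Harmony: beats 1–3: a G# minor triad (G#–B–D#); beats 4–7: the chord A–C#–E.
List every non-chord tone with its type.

A4 (beat 2) — appoggiatura; D#4 (beat 6) — escape tone.

The harmony at that moment is G# minor triad (G#, B, D#); A4 is not a chord tone.
It is approached by leap up from D#4 and left by step down to G#4.
Leap in, step out — an appoggiatura.
The harmony at that moment is A major triad (A, C#, E); D#4 is not a chord tone.
It is approached by step down from E4 and left by leap up to A4.
Step in, leap out — an escape tone.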